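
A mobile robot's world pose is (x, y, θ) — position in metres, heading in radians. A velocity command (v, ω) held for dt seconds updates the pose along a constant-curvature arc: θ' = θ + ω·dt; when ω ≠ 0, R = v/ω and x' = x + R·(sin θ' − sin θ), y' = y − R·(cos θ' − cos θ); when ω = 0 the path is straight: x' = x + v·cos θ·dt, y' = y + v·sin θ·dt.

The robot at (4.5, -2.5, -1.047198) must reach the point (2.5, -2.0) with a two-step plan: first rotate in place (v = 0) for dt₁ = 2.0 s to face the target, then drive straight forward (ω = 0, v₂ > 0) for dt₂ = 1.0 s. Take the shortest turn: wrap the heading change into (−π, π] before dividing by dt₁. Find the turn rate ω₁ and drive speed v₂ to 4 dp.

heading to target = atan2(-2−-2.5, 2.5−4.5) = 2.8966
Δθ = wrap(2.8966 − -1.0472) = -2.3394; ω₁ = Δθ/dt₁ = -1.1697
distance = √((2.5−4.5)² + (-2−-2.5)²) = 2.0616; v₂ = distance/dt₂ = 2.0616

ω₁ = -1.1697, v₂ = 2.0616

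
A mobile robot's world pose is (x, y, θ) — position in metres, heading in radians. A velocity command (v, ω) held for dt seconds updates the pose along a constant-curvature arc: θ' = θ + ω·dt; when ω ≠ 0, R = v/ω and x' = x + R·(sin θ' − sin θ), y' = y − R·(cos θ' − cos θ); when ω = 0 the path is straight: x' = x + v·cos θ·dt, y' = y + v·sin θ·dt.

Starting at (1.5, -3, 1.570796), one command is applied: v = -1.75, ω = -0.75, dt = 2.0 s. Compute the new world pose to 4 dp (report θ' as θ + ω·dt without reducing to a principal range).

θ' = 1.5708 + -0.75·2.0 = 0.0708
R = v/ω = -1.75/-0.75 = 2.3333
x' = 1.5 + 2.3333·(sin 0.0708 − sin 1.5708) = -0.6683
y' = -3 − 2.3333·(cos 0.0708 − cos 1.5708) = -5.3275

(-0.6683, -5.3275, 0.0708)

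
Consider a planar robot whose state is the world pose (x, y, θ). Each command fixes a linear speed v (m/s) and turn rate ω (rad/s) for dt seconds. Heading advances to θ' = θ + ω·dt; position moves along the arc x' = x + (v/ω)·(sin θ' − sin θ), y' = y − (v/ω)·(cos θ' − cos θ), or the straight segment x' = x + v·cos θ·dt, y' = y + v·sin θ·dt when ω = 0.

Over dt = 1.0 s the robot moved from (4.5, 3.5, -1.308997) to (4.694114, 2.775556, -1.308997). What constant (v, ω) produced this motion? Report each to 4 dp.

Δθ = -1.308997 − -1.308997 = 0.000000
ω = Δθ/dt = 0.000000/1.0 = 0.0000
ω = 0 → v = (Δx·cos θ + Δy·sin θ)/dt = 0.7500

v = 0.7500, ω = 0.0000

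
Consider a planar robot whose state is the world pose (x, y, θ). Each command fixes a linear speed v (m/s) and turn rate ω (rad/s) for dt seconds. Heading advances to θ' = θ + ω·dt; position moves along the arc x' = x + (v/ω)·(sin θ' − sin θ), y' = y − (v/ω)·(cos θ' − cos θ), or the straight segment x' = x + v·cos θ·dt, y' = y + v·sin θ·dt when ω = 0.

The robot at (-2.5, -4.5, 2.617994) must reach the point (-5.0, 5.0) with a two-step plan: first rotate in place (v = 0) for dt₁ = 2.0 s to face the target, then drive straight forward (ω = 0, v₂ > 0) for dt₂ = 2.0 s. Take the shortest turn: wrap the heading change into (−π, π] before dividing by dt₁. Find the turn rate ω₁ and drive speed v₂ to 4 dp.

heading to target = atan2(5−-4.5, -5−-2.5) = 1.8281
Δθ = wrap(1.8281 − 2.6180) = -0.7899; ω₁ = Δθ/dt₁ = -0.3949
distance = √((-5−-2.5)² + (5−-4.5)²) = 9.8234; v₂ = distance/dt₂ = 4.9117

ω₁ = -0.3949, v₂ = 4.9117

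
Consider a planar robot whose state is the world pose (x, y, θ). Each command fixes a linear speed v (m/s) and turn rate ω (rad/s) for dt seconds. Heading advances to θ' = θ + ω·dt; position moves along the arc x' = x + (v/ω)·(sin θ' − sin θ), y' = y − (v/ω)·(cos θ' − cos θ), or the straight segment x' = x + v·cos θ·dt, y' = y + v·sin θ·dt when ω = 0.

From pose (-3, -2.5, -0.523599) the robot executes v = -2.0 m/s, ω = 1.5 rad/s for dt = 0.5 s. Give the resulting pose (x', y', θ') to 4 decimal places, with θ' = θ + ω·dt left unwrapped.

(-3.9660, -2.3554, 0.2264)

θ' = -0.5236 + 1.5·0.5 = 0.2264
R = v/ω = -2.0/1.5 = -1.3333
x' = -3 + -1.3333·(sin 0.2264 − sin -0.5236) = -3.9660
y' = -2.5 − -1.3333·(cos 0.2264 − cos -0.5236) = -2.3554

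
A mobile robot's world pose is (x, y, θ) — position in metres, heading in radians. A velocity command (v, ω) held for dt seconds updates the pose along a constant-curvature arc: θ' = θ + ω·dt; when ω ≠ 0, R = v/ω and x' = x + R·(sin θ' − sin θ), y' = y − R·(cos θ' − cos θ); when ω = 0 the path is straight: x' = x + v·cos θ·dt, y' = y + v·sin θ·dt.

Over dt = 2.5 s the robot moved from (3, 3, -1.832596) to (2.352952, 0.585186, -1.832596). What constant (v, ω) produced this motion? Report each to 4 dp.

v = 1.0000, ω = 0.0000

Δθ = -1.832596 − -1.832596 = 0.000000
ω = Δθ/dt = 0.000000/2.5 = 0.0000
ω = 0 → v = (Δx·cos θ + Δy·sin θ)/dt = 1.0000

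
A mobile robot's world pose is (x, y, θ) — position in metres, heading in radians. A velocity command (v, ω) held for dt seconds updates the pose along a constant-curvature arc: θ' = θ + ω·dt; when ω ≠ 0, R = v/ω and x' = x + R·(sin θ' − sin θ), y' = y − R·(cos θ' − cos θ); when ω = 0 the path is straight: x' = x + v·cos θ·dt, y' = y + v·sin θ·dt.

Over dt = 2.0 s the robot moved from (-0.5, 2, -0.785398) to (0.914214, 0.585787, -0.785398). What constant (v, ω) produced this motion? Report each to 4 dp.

Δθ = -0.785398 − -0.785398 = 0.000000
ω = Δθ/dt = 0.000000/2.0 = 0.0000
ω = 0 → v = (Δx·cos θ + Δy·sin θ)/dt = 1.0000

v = 1.0000, ω = 0.0000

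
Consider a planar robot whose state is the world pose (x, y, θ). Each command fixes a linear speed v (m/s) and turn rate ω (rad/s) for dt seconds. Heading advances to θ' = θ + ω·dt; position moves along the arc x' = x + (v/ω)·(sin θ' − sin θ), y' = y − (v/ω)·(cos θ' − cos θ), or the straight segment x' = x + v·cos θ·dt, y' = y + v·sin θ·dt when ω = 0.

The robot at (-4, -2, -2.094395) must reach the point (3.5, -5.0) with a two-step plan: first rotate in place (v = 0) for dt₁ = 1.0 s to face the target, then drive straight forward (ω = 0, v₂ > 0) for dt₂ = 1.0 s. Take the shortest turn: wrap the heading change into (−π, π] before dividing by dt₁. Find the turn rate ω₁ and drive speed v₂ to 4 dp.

ω₁ = 1.7139, v₂ = 8.0777

heading to target = atan2(-5−-2, 3.5−-4) = -0.3805
Δθ = wrap(-0.3805 − -2.0944) = 1.7139; ω₁ = Δθ/dt₁ = 1.7139
distance = √((3.5−-4)² + (-5−-2)²) = 8.0777; v₂ = distance/dt₂ = 8.0777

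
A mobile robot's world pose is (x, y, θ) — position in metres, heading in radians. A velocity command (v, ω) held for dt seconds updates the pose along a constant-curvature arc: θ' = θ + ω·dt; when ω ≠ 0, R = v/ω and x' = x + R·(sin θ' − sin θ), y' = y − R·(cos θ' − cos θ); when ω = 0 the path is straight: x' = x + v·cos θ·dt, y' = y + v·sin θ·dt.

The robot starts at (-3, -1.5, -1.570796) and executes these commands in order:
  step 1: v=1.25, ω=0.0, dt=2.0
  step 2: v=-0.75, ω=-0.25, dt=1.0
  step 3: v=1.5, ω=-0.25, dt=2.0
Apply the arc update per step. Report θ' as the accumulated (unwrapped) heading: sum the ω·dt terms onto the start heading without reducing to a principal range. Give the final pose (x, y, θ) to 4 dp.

step 1: θ'=-1.5708 (straight) → pose (-3.0000, -4.0000, -1.5708)
step 2: θ'=-1.8208 (R=3.0000) → pose (-2.9067, -3.2578, -1.8208)
step 3: θ'=-2.3208 (R=-6.0000) → pose (-4.3301, -5.8632, -2.3208)

(-4.3301, -5.8632, -2.3208)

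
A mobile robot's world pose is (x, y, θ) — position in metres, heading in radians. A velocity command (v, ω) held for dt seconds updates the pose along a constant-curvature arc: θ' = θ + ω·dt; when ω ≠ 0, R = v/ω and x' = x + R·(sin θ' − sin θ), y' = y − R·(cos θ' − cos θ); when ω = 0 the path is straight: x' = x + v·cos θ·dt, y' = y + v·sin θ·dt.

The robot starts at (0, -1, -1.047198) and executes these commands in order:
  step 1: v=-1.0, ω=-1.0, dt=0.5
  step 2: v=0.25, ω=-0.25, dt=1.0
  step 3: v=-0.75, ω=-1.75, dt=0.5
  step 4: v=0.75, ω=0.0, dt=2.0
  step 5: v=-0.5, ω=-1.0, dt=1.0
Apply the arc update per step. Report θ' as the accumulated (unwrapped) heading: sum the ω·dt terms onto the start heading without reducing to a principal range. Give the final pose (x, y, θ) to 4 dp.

step 1: θ'=-1.5472 (R=1.0000) → pose (-0.1337, -0.5236, -1.5472)
step 2: θ'=-1.7972 (R=-1.0000) → pose (-0.1589, -0.7717, -1.7972)
step 3: θ'=-2.6722 (R=0.4286) → pose (0.0648, -0.4856, -2.6722)
step 4: θ'=-2.6722 (straight) → pose (-1.2729, -1.1642, -2.6722)
step 5: θ'=-3.6722 (R=0.5000) → pose (-0.7937, -1.1788, -3.6722)

(-0.7937, -1.1788, -3.6722)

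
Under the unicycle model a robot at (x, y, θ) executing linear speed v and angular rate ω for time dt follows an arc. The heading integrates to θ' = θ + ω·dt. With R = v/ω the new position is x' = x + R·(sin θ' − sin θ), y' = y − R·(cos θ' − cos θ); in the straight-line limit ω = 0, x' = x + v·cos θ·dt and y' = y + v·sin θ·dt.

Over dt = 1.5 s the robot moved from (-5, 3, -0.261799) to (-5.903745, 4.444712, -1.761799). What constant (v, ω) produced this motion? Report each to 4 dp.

v = -1.2500, ω = -1.0000

Δθ = -1.761799 − -0.261799 = -1.500000
ω = Δθ/dt = -1.500000/1.5 = -1.0000
R = −Δy/(cos θ' − cos θ) = 1.2500
v = R·ω = 1.2500·-1.0000 = -1.2500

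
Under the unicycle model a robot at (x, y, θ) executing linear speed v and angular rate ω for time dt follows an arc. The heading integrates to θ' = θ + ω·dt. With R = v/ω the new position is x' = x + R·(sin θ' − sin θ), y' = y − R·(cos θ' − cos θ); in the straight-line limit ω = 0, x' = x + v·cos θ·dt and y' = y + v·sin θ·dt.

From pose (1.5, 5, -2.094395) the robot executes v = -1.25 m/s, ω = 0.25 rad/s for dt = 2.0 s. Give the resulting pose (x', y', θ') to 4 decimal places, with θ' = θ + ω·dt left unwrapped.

(2.1685, 7.3820, -1.5944)

θ' = -2.0944 + 0.25·2.0 = -1.5944
R = v/ω = -1.25/0.25 = -5.0000
x' = 1.5 + -5.0000·(sin -1.5944 − sin -2.0944) = 2.1685
y' = 5 − -5.0000·(cos -1.5944 − cos -2.0944) = 7.3820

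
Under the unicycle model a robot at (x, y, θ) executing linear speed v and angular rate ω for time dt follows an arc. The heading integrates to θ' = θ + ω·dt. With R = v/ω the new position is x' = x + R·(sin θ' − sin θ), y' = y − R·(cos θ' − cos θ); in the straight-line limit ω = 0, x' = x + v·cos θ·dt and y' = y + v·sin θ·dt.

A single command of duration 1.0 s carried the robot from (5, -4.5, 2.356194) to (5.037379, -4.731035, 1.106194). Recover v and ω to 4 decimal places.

v = -0.2500, ω = -1.2500

Δθ = 1.106194 − 2.356194 = -1.250000
ω = Δθ/dt = -1.250000/1.0 = -1.2500
R = −Δy/(cos θ' − cos θ) = 0.2000
v = R·ω = 0.2000·-1.2500 = -0.2500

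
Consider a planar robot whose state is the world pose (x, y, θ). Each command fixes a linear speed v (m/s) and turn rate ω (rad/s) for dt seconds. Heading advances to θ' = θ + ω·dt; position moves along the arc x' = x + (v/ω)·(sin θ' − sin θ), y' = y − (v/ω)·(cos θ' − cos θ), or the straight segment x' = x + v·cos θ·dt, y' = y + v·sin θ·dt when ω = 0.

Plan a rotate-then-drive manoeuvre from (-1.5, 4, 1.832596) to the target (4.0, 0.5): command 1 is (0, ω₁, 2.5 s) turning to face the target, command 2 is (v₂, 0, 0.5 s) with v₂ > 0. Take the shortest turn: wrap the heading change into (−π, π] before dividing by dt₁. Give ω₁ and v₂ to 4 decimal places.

ω₁ = -0.9597, v₂ = 13.0384

heading to target = atan2(0.5−4, 4−-1.5) = -0.5667
Δθ = wrap(-0.5667 − 1.8326) = -2.3993; ω₁ = Δθ/dt₁ = -0.9597
distance = √((4−-1.5)² + (0.5−4)²) = 6.5192; v₂ = distance/dt₂ = 13.0384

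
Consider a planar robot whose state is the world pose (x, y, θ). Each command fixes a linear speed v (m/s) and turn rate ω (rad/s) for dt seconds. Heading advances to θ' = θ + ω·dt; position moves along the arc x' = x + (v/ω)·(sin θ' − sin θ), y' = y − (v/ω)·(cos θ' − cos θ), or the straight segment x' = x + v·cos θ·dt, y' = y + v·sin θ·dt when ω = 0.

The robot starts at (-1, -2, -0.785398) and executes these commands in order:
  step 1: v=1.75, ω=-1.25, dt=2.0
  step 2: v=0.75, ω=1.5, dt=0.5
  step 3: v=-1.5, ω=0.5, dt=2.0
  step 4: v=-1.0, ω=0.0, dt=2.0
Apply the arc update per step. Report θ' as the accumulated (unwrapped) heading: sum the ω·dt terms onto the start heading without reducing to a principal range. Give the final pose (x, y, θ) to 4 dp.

step 1: θ'=-3.2854 (R=-1.4000) → pose (-2.1906, -4.3755, -3.2854)
step 2: θ'=-2.5354 (R=0.5000) → pose (-2.5471, -4.4594, -2.5354)
step 3: θ'=-1.5354 (R=-3.0000) → pose (-1.2582, -1.8878, -1.5354)
step 4: θ'=-1.5354 (straight) → pose (-1.3290, 0.1110, -1.5354)

(-1.3290, 0.1110, -1.5354)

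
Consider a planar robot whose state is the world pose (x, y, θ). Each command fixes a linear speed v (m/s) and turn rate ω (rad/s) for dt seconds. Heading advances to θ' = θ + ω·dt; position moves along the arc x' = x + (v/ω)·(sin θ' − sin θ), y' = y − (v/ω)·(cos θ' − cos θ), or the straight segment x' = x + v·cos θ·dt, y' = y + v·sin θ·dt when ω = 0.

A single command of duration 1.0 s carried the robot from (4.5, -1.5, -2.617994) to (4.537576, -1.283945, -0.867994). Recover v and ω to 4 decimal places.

Δθ = -0.867994 − -2.617994 = 1.750000
ω = Δθ/dt = 1.750000/1.0 = 1.7500
R = −Δy/(cos θ' − cos θ) = -0.1429
v = R·ω = -0.1429·1.7500 = -0.2500

v = -0.2500, ω = 1.7500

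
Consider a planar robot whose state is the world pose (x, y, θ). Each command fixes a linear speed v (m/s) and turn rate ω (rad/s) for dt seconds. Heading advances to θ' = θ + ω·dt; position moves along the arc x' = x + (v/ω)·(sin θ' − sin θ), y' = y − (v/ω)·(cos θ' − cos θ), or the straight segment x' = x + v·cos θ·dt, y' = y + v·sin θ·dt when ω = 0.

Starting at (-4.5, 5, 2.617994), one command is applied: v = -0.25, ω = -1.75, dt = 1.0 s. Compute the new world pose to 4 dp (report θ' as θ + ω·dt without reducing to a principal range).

(-4.4624, 4.7839, 0.8680)

θ' = 2.6180 + -1.75·1.0 = 0.8680
R = v/ω = -0.25/-1.75 = 0.1429
x' = -4.5 + 0.1429·(sin 0.8680 − sin 2.6180) = -4.4624
y' = 5 − 0.1429·(cos 0.8680 − cos 2.6180) = 4.7839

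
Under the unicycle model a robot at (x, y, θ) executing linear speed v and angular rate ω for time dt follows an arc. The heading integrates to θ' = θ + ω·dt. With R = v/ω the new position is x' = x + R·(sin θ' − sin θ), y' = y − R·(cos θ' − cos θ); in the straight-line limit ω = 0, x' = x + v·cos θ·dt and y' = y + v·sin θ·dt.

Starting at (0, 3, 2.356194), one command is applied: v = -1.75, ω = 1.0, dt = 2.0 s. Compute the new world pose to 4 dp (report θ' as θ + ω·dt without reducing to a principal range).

(2.8776, 3.6272, 4.3562)

θ' = 2.3562 + 1.0·2.0 = 4.3562
R = v/ω = -1.75/1.0 = -1.7500
x' = 0 + -1.7500·(sin 4.3562 − sin 2.3562) = 2.8776
y' = 3 − -1.7500·(cos 4.3562 − cos 2.3562) = 3.6272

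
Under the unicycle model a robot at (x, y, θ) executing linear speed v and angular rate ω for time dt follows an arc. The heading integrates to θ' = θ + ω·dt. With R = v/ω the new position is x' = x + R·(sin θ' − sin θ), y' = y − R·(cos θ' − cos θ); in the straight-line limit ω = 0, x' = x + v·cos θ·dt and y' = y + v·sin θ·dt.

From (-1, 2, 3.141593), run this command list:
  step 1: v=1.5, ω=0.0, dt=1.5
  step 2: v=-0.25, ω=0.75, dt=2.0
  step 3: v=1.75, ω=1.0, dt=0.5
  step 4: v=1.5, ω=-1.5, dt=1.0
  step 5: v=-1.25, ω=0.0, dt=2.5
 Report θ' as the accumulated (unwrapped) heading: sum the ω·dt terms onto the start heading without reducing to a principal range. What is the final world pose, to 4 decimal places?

step 1: θ'=3.1416 (straight) → pose (-3.2500, 2.0000, 3.1416)
step 2: θ'=4.6416 (R=-0.3333) → pose (-2.9175, 2.3098, 4.6416)
step 3: θ'=5.1416 (R=1.7500) → pose (-2.7632, 1.4577, 5.1416)
step 4: θ'=3.6416 (R=-1.0000) → pose (-3.1930, 0.1640, 3.6416)
step 5: θ'=3.6416 (straight) → pose (-0.4506, 1.6622, 3.6416)

(-0.4506, 1.6622, 3.6416)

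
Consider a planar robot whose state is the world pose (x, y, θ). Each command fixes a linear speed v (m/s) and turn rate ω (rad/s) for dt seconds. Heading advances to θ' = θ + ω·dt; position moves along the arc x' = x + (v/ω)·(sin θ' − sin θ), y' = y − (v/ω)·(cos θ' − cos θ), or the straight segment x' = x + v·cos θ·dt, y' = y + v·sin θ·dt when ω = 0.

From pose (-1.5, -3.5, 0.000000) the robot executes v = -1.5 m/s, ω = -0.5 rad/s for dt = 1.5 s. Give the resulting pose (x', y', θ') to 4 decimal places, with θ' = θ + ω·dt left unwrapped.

θ' = 0.0000 + -0.5·1.5 = -0.7500
R = v/ω = -1.5/-0.5 = 3.0000
x' = -1.5 + 3.0000·(sin -0.7500 − sin 0.0000) = -3.5449
y' = -3.5 − 3.0000·(cos -0.7500 − cos 0.0000) = -2.6951

(-3.5449, -2.6951, -0.7500)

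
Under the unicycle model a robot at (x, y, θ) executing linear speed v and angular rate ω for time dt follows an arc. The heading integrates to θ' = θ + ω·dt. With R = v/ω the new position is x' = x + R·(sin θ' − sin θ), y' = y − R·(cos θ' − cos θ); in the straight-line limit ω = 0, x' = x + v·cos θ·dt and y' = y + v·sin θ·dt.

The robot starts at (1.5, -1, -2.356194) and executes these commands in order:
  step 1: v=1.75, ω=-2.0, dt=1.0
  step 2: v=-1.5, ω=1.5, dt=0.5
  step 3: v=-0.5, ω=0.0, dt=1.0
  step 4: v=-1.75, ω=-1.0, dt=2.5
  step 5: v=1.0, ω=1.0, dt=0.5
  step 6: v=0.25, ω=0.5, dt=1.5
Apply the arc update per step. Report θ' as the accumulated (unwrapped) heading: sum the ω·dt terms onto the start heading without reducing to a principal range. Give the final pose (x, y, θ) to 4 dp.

(1.1534, -4.2199, -4.8562)

step 1: θ'=-4.3562 (R=-0.8750) → pose (0.0612, -0.6864, -4.3562)
step 2: θ'=-3.6062 (R=-1.0000) → pose (0.5504, -1.2317, -3.6062)
step 3: θ'=-3.6062 (straight) → pose (0.9974, -1.4557, -3.6062)
step 4: θ'=-6.1062 (R=1.7500) → pose (0.5214, -4.7429, -6.1062)
step 5: θ'=-5.6062 (R=1.0000) → pose (0.9718, -4.5380, -5.6062)
step 6: θ'=-4.8562 (R=0.5000) → pose (1.1534, -4.2199, -4.8562)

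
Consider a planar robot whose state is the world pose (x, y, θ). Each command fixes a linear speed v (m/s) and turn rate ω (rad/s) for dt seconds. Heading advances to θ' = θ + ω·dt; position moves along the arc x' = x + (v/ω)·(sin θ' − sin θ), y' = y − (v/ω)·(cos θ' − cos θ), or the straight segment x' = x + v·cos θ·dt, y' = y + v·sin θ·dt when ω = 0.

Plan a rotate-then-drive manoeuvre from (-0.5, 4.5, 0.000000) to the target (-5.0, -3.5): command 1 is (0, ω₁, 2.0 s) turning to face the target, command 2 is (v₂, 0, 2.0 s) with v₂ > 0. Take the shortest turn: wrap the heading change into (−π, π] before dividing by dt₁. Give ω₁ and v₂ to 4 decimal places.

ω₁ = -1.0416, v₂ = 4.5894

heading to target = atan2(-3.5−4.5, -5−-0.5) = -2.0832
Δθ = wrap(-2.0832 − 0.0000) = -2.0832; ω₁ = Δθ/dt₁ = -1.0416
distance = √((-5−-0.5)² + (-3.5−4.5)²) = 9.1788; v₂ = distance/dt₂ = 4.5894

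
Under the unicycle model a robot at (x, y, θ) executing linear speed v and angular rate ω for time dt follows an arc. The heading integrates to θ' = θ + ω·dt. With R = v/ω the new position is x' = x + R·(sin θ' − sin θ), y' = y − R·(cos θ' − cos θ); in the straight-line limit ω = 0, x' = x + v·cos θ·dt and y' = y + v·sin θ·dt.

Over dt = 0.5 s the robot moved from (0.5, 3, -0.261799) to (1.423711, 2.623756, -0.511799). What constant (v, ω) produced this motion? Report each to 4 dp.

Δθ = -0.511799 − -0.261799 = -0.250000
ω = Δθ/dt = -0.250000/0.5 = -0.5000
R = Δx/(sin θ' − sin θ) = -4.0000
v = R·ω = -4.0000·-0.5000 = 2.0000

v = 2.0000, ω = -0.5000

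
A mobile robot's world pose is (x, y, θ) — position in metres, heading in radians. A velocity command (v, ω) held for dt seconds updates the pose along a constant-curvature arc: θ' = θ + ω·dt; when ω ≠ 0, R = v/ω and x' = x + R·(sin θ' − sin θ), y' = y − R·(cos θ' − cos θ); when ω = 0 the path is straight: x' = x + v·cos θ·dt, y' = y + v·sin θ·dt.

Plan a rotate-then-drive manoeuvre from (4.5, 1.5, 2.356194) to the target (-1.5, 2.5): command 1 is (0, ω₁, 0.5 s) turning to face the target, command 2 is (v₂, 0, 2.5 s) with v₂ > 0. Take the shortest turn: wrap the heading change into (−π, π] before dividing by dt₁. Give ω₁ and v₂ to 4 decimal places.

heading to target = atan2(2.5−1.5, -1.5−4.5) = 2.9764
Δθ = wrap(2.9764 − 2.3562) = 0.6202; ω₁ = Δθ/dt₁ = 1.2405
distance = √((-1.5−4.5)² + (2.5−1.5)²) = 6.0828; v₂ = distance/dt₂ = 2.4331

ω₁ = 1.2405, v₂ = 2.4331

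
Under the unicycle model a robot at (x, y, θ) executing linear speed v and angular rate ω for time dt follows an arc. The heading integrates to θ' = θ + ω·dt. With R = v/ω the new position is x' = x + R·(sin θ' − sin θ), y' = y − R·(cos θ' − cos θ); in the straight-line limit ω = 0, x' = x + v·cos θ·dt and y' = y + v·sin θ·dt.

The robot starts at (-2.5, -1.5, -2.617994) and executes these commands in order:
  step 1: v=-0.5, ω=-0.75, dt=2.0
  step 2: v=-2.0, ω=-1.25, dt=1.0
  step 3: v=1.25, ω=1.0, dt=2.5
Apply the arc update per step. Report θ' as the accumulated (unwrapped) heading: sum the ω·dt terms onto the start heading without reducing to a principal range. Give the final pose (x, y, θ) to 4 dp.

step 1: θ'=-4.1180 (R=0.6667) → pose (-1.6143, -1.7040, -4.1180)
step 2: θ'=-5.3680 (R=1.6000) → pose (-1.6716, -3.5754, -5.3680)
step 3: θ'=-2.8680 (R=1.2500) → pose (-3.0002, -1.6099, -2.8680)

(-3.0002, -1.6099, -2.8680)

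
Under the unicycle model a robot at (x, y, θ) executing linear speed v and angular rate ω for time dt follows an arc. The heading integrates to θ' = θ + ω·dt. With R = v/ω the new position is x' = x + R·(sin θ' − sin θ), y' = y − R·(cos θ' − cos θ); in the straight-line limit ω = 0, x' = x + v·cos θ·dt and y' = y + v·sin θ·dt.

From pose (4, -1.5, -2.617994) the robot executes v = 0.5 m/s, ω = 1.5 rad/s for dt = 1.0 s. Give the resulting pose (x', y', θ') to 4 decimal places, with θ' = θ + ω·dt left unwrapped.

(3.8669, -1.9345, -1.1180)

θ' = -2.6180 + 1.5·1.0 = -1.1180
R = v/ω = 0.5/1.5 = 0.3333
x' = 4 + 0.3333·(sin -1.1180 − sin -2.6180) = 3.8669
y' = -1.5 − 0.3333·(cos -1.1180 − cos -2.6180) = -1.9345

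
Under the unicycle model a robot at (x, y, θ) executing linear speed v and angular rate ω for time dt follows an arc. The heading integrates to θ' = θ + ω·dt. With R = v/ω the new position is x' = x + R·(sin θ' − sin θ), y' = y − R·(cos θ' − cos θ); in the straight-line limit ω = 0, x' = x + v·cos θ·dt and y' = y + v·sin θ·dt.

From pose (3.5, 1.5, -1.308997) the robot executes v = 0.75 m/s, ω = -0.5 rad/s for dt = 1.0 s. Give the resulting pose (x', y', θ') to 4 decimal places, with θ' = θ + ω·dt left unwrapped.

(3.5088, 0.7578, -1.8090)

θ' = -1.3090 + -0.5·1.0 = -1.8090
R = v/ω = 0.75/-0.5 = -1.5000
x' = 3.5 + -1.5000·(sin -1.8090 − sin -1.3090) = 3.5088
y' = 1.5 − -1.5000·(cos -1.8090 − cos -1.3090) = 0.7578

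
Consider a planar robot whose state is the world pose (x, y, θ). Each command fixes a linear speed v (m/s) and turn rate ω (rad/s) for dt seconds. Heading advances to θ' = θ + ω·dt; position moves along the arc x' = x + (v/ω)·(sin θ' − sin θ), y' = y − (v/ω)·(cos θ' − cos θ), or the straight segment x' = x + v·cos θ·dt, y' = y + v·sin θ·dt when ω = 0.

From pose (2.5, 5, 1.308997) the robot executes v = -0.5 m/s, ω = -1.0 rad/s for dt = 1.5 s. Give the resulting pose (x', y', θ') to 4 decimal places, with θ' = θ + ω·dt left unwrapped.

(1.9221, 4.6385, -0.1910)

θ' = 1.3090 + -1.0·1.5 = -0.1910
R = v/ω = -0.5/-1.0 = 0.5000
x' = 2.5 + 0.5000·(sin -0.1910 − sin 1.3090) = 1.9221
y' = 5 − 0.5000·(cos -0.1910 − cos 1.3090) = 4.6385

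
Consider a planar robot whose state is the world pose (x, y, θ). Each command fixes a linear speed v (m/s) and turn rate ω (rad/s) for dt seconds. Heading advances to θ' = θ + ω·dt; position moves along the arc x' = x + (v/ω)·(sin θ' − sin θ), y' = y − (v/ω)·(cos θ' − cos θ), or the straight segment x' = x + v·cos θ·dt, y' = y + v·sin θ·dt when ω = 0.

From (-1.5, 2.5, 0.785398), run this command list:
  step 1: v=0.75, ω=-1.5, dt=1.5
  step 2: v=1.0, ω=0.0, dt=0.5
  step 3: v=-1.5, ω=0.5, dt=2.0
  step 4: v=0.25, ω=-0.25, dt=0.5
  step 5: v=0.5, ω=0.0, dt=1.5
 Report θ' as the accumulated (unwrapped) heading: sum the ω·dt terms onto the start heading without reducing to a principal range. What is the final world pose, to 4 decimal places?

(-1.5038, 3.5864, -0.5896)

step 1: θ'=-1.4646 (R=-0.5000) → pose (-0.6493, 2.1994, -1.4646)
step 2: θ'=-1.4646 (straight) → pose (-0.5963, 1.7023, -1.4646)
step 3: θ'=-0.4646 (R=-3.0000) → pose (-2.2352, 4.0663, -0.4646)
step 4: θ'=-0.5896 (R=-1.0000) → pose (-2.1272, 4.0034, -0.5896)
step 5: θ'=-0.5896 (straight) → pose (-1.5038, 3.5864, -0.5896)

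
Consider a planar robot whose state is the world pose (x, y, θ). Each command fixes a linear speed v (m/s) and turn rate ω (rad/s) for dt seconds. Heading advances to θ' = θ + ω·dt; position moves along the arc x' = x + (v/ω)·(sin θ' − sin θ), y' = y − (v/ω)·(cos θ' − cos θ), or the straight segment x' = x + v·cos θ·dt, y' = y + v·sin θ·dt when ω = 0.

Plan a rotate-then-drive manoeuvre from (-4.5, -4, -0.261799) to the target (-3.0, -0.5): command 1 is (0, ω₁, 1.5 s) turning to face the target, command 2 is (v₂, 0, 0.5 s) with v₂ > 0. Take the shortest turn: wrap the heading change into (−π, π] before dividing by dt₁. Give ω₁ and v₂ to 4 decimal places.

heading to target = atan2(-0.5−-4, -3−-4.5) = 1.1659
Δθ = wrap(1.1659 − -0.2618) = 1.4277; ω₁ = Δθ/dt₁ = 0.9518
distance = √((-3−-4.5)² + (-0.5−-4)²) = 3.8079; v₂ = distance/dt₂ = 7.6158

ω₁ = 0.9518, v₂ = 7.6158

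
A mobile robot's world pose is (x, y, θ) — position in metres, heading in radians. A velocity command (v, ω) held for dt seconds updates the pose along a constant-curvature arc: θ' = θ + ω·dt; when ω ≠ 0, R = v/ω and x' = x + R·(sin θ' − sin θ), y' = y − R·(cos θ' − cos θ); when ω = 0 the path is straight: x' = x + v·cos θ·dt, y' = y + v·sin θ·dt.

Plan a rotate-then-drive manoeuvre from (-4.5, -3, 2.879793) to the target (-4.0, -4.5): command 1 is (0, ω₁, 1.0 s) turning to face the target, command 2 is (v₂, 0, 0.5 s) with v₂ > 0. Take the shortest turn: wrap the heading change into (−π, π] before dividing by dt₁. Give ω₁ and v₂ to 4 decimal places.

heading to target = atan2(-4.5−-3, -4−-4.5) = -1.2490
Δθ = wrap(-1.2490 − 2.8798) = 2.1543; ω₁ = Δθ/dt₁ = 2.1543
distance = √((-4−-4.5)² + (-4.5−-3)²) = 1.5811; v₂ = distance/dt₂ = 3.1623

ω₁ = 2.1543, v₂ = 3.1623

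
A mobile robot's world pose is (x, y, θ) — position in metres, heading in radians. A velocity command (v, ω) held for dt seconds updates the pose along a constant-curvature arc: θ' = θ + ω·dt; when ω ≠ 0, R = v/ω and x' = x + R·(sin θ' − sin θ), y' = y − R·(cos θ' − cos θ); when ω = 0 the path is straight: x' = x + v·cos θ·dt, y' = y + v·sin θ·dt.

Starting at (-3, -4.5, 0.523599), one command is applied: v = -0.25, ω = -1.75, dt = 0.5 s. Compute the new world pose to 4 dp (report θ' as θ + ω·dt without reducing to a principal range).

(-3.1206, -4.5104, -0.3514)

θ' = 0.5236 + -1.75·0.5 = -0.3514
R = v/ω = -0.25/-1.75 = 0.1429
x' = -3 + 0.1429·(sin -0.3514 − sin 0.5236) = -3.1206
y' = -4.5 − 0.1429·(cos -0.3514 − cos 0.5236) = -4.5104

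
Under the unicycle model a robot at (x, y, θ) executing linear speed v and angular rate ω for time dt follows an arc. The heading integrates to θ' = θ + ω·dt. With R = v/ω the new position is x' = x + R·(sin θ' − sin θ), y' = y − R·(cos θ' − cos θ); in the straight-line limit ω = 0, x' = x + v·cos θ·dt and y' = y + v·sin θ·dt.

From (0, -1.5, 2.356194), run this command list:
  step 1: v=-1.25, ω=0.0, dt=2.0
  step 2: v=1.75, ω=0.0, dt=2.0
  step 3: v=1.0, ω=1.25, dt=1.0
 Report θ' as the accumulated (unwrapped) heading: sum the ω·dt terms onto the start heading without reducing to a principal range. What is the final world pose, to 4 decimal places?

(-1.6312, -0.6434, 3.6062)

step 1: θ'=2.3562 (straight) → pose (1.7678, -3.2678, 2.3562)
step 2: θ'=2.3562 (straight) → pose (-0.7071, -0.7929, 2.3562)
step 3: θ'=3.6062 (R=0.8000) → pose (-1.6312, -0.6434, 3.6062)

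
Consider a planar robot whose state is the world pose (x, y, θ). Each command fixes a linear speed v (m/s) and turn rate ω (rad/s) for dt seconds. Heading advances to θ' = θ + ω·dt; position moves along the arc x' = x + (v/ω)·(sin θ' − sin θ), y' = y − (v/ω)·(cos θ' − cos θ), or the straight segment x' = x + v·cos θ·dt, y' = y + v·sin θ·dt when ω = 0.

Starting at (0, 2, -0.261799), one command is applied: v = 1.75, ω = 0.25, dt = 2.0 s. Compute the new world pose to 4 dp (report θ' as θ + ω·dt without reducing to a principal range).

(3.4634, 1.9591, 0.2382)

θ' = -0.2618 + 0.25·2.0 = 0.2382
R = v/ω = 1.75/0.25 = 7.0000
x' = 0 + 7.0000·(sin 0.2382 − sin -0.2618) = 3.4634
y' = 2 − 7.0000·(cos 0.2382 − cos -0.2618) = 1.9591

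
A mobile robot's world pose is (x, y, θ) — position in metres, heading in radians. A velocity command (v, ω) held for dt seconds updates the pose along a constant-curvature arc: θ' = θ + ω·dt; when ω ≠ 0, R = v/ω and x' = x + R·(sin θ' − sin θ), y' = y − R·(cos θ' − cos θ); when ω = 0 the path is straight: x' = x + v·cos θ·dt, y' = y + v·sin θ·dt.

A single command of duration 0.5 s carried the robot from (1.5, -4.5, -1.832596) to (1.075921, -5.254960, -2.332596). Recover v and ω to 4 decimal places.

v = 1.7500, ω = -1.0000

Δθ = -2.332596 − -1.832596 = -0.500000
ω = Δθ/dt = -0.500000/0.5 = -1.0000
R = −Δy/(cos θ' − cos θ) = -1.7500
v = R·ω = -1.7500·-1.0000 = 1.7500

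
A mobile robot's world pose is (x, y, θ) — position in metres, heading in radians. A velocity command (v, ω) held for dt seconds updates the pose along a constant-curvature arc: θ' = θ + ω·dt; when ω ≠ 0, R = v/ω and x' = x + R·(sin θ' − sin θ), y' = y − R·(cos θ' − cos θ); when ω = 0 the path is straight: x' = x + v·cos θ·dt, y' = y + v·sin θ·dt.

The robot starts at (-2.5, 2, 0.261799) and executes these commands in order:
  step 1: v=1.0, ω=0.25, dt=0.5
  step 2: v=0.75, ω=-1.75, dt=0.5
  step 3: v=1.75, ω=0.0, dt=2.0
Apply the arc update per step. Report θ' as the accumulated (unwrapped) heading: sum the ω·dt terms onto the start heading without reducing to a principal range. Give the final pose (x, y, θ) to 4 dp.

step 1: θ'=0.3868 (R=4.0000) → pose (-2.0264, 2.1592, 0.3868)
step 2: θ'=-0.4882 (R=-0.4286) → pose (-1.6637, 2.1408, -0.4882)
step 3: θ'=-0.4882 (straight) → pose (1.4274, 0.4992, -0.4882)

(1.4274, 0.4992, -0.4882)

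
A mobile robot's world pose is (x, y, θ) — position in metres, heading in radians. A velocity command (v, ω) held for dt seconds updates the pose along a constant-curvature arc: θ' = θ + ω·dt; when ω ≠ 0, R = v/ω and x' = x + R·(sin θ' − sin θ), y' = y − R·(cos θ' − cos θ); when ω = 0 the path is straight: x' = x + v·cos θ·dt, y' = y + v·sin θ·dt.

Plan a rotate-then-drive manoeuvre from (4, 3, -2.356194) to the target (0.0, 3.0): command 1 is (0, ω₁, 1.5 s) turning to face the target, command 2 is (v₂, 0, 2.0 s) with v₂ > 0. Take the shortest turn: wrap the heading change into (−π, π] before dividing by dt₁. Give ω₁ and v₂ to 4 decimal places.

heading to target = atan2(3−3, 0−4) = 3.1416
Δθ = wrap(3.1416 − -2.3562) = -0.7854; ω₁ = Δθ/dt₁ = -0.5236
distance = √((0−4)² + (3−3)²) = 4.0000; v₂ = distance/dt₂ = 2.0000

ω₁ = -0.5236, v₂ = 2.0000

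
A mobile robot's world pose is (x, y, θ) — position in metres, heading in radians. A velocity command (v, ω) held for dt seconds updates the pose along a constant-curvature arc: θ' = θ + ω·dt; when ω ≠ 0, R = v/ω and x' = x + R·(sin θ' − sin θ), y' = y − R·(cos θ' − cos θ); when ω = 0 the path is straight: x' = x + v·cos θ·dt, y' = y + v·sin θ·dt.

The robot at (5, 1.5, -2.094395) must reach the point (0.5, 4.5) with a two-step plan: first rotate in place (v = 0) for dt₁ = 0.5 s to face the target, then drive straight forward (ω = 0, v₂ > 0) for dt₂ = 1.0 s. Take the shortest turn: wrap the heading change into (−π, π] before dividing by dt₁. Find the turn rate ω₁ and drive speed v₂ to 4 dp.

ω₁ = -3.2704, v₂ = 5.4083

heading to target = atan2(4.5−1.5, 0.5−5) = 2.5536
Δθ = wrap(2.5536 − -2.0944) = -1.6352; ω₁ = Δθ/dt₁ = -3.2704
distance = √((0.5−5)² + (4.5−1.5)²) = 5.4083; v₂ = distance/dt₂ = 5.4083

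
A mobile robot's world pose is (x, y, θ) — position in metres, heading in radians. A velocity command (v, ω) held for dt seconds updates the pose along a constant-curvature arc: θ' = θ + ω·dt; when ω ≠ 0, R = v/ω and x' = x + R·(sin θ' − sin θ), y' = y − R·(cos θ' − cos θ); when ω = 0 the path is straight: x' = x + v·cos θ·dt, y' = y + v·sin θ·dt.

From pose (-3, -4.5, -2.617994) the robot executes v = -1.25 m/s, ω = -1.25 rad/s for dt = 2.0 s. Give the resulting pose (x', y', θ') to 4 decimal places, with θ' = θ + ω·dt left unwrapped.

(-1.5811, -5.7606, -5.1180)

θ' = -2.6180 + -1.25·2.0 = -5.1180
R = v/ω = -1.25/-1.25 = 1.0000
x' = -3 + 1.0000·(sin -5.1180 − sin -2.6180) = -1.5811
y' = -4.5 − 1.0000·(cos -5.1180 − cos -2.6180) = -5.7606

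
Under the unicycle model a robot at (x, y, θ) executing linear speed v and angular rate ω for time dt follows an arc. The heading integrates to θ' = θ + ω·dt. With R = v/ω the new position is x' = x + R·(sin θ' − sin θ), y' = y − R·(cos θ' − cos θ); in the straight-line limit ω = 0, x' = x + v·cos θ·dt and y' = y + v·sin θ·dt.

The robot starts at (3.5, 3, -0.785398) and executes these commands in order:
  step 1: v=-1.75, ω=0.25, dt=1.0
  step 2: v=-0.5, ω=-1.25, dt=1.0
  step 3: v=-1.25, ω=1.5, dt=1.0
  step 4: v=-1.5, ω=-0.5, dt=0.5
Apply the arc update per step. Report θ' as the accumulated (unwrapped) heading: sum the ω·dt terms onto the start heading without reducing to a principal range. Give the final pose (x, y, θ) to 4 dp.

step 1: θ'=-0.5354 (R=-7.0000) → pose (2.1215, 4.0707, -0.5354)
step 2: θ'=-1.7854 (R=0.4000) → pose (1.9348, 4.4999, -1.7854)
step 3: θ'=-0.2854 (R=-0.8333) → pose (1.3552, 5.4770, -0.2854)
step 4: θ'=-0.5354 (R=3.0000) → pose (0.6693, 5.7755, -0.5354)

(0.6693, 5.7755, -0.5354)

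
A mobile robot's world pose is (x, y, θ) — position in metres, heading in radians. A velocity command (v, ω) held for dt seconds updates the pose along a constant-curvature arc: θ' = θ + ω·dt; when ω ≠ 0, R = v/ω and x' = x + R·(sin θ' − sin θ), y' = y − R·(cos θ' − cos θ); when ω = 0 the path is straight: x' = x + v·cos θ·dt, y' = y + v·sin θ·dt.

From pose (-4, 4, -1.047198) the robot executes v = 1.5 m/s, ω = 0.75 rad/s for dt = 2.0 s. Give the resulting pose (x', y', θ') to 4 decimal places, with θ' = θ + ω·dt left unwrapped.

(-1.3930, 3.2015, 0.4528)

θ' = -1.0472 + 0.75·2.0 = 0.4528
R = v/ω = 1.5/0.75 = 2.0000
x' = -4 + 2.0000·(sin 0.4528 − sin -1.0472) = -1.3930
y' = 4 − 2.0000·(cos 0.4528 − cos -1.0472) = 3.2015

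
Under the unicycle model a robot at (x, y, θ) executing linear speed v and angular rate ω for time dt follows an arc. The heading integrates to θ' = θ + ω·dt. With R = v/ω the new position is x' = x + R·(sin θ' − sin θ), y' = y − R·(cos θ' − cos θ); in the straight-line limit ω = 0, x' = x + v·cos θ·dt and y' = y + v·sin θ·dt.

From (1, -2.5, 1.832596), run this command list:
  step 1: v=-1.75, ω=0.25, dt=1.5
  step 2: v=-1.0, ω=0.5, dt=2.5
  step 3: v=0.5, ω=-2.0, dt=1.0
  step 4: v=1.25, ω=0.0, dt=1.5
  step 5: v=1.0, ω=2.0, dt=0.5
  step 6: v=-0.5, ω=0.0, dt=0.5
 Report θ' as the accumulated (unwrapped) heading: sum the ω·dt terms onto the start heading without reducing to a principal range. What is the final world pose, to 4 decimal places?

step 1: θ'=2.2076 (R=-7.0000) → pose (2.1335, -4.8506, 2.2076)
step 2: θ'=3.4576 (R=-2.0000) → pose (4.3630, -5.5624, 3.4576)
step 3: θ'=1.4576 (R=-0.2500) → pose (4.0369, -5.2965, 1.4576)
step 4: θ'=1.4576 (straight) → pose (4.2487, -3.4335, 1.4576)
step 5: θ'=2.4576 (R=0.5000) → pose (4.0679, -2.9895, 2.4576)
step 6: θ'=2.4576 (straight) → pose (4.2616, -3.1475, 2.4576)

(4.2616, -3.1475, 2.4576)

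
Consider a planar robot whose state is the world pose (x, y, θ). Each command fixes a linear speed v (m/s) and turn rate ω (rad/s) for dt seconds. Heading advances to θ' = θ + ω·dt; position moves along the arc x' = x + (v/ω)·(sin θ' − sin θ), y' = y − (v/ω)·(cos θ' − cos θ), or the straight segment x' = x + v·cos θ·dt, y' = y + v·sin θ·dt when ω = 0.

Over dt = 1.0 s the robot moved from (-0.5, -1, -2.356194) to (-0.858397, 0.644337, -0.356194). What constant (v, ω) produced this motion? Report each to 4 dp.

v = -2.0000, ω = 2.0000

Δθ = -0.356194 − -2.356194 = 2.000000
ω = Δθ/dt = 2.000000/1.0 = 2.0000
R = −Δy/(cos θ' − cos θ) = -1.0000
v = R·ω = -1.0000·2.0000 = -2.0000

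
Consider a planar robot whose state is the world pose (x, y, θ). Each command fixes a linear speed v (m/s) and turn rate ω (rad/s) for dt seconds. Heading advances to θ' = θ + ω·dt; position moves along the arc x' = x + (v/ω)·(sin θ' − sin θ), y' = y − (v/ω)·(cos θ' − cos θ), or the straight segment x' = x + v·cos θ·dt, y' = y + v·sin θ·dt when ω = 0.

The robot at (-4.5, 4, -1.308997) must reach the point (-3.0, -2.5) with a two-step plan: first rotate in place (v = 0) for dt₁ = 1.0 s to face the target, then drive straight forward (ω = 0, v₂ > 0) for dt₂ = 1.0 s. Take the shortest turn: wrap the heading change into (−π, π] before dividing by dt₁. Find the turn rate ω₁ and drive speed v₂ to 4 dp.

heading to target = atan2(-2.5−4, -3−-4.5) = -1.3440
Δθ = wrap(-1.3440 − -1.3090) = -0.0350; ω₁ = Δθ/dt₁ = -0.0350
distance = √((-3−-4.5)² + (-2.5−4)²) = 6.6708; v₂ = distance/dt₂ = 6.6708

ω₁ = -0.0350, v₂ = 6.6708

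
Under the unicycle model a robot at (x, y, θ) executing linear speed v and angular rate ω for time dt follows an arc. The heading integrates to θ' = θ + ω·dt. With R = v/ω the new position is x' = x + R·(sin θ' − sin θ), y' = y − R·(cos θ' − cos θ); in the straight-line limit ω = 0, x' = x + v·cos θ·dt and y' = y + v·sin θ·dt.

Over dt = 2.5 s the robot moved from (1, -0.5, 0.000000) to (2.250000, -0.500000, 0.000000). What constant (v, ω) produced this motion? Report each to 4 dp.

Δθ = 0.000000 − 0.000000 = 0.000000
ω = Δθ/dt = 0.000000/2.5 = 0.0000
ω = 0 → v = (Δx·cos θ + Δy·sin θ)/dt = 0.5000

v = 0.5000, ω = 0.0000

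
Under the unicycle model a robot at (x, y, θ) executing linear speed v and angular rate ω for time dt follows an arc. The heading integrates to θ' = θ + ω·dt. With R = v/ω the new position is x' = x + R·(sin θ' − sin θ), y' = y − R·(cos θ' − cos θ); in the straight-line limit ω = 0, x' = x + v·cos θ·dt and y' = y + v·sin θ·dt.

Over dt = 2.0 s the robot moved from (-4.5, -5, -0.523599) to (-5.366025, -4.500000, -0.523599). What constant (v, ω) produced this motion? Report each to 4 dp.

v = -0.5000, ω = 0.0000

Δθ = -0.523599 − -0.523599 = 0.000000
ω = Δθ/dt = 0.000000/2.0 = 0.0000
ω = 0 → v = (Δx·cos θ + Δy·sin θ)/dt = -0.5000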